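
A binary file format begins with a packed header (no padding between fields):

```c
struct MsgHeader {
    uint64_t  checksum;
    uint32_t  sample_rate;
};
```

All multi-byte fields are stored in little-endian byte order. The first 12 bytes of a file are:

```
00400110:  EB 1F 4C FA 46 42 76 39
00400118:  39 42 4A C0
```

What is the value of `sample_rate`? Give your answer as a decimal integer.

`sample_rate` follows `checksum` (8 bytes), so it starts at byte offset 8 and occupies 4 bytes.
Bytes at offsets 8..11: 39 42 4A C0.
In little-endian order the low byte comes first in memory.
Reassemble most-significant byte first: C0 4A 42 39 → 0xC04A4239.
0xC04A4239 = 3226092089.

3226092089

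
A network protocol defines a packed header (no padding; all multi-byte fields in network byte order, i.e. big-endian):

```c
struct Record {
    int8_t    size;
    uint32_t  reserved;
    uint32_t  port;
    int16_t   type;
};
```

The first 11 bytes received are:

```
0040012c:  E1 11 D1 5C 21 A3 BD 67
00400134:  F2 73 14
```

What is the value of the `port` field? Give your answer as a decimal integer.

`port` follows `size` (1 B), `reserved` (4 B), so it starts at offset 1 + 4 = 5 and occupies 4 bytes.
Bytes at offsets 5..8: A3 BD 67 F2.
In big-endian order the high byte comes first in memory.
The bytes are already most-significant first: 0xA3BD67F2.
0xA3BD67F2 = 2747099122.

2747099122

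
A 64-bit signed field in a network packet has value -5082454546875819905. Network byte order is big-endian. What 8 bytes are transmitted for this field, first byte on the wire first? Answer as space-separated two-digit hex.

B9 77 7E 84 82 65 D8 7F

Two's complement of -5082454546875819905 in 64 bits: 5082454546875819905 = 0x4688817B7D9A2781; invert → 0xB9777E848265D87E; add 1 → 0xB9777E848265D87F.
Split into bytes (most-significant first): B9 77 7E 84 82 65 D8 7F.
In big-endian order the high byte comes first in memory.
So the memory order matches the most-significant-first order: B9 77 7E 84 82 65 D8 7F.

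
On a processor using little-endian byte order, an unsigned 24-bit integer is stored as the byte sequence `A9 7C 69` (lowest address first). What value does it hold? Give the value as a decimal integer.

Little-endian: lowest address holds the least-significant byte.
Reassemble most-significant byte first: 69 7C A9 → 0x697CA9.
0x697CA9 = 6913193.

6913193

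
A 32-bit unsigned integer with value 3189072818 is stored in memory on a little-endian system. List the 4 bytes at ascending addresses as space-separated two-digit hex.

B2 63 15 BE

3189072818 in hexadecimal, padded to 32 bits, is 0xBE1563B2.
Split into bytes (most-significant first): BE 15 63 B2.
In little-endian order the low byte comes first in memory.
So at ascending addresses the bytes are B2 63 15 BE.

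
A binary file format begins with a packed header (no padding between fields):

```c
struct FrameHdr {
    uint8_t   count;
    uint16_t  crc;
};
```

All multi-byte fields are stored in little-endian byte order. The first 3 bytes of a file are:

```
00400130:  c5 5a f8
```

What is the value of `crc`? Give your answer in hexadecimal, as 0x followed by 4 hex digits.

`crc` follows `count` (1 byte), so it starts at byte offset 1 and occupies 2 bytes.
Bytes at offsets 1..2: 5A F8.
Little-endian: lowest address holds the least-significant byte.
Reassemble most-significant byte first: F8 5A → 0xF85A.

0xF85A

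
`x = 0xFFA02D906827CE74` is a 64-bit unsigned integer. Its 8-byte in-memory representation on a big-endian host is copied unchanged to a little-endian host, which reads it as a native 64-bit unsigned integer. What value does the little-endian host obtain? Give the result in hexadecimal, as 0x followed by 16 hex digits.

0x74CE2768902DA0FF

Stored big-endian, the bytes at ascending addresses are FF A0 2D 90 68 27 CE 74.
Read back as little-endian, the first byte is least significant, giving 0x74CE2768902DA0FF.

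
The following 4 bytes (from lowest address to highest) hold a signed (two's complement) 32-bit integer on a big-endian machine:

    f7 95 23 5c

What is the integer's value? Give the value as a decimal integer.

Big-endian: lowest address holds the most-significant byte.
The bytes are already most-significant first: 0xF795235C.
Top bit is set, so as a signed 32-bit value this is 0xF795235C − 2^32 = -141221028.

-141221028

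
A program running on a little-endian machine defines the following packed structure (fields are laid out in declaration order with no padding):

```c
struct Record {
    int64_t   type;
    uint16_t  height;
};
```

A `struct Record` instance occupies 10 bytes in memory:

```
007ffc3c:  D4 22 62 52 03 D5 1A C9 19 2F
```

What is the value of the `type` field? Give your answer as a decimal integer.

-3955615112447778092

`type` is the first field, at byte offset 0, occupying 8 bytes.
Bytes at offsets 0..7: D4 22 62 52 03 D5 1A C9.
In little-endian order the low byte comes first in memory.
Reassemble most-significant byte first: C9 1A D5 03 52 62 22 D4 → 0xC91AD503526222D4.
Top bit is set, so as a signed 64-bit value this is 0xC91AD503526222D4 − 2^64 = -3955615112447778092.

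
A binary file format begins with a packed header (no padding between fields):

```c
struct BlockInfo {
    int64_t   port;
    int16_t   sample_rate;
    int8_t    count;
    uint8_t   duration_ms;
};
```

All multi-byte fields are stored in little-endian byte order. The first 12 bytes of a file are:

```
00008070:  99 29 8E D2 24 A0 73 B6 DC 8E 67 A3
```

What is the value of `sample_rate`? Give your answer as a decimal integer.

-28964

`sample_rate` follows `port` (8 bytes), so it starts at byte offset 8 and occupies 2 bytes.
Bytes at offsets 8..9: DC 8E.
Little-endian stores the least-significant byte at the lowest address.
Reassemble most-significant byte first: 8E DC → 0x8EDC.
Top bit is set, so as a signed 16-bit value this is 0x8EDC − 2^16 = -28964.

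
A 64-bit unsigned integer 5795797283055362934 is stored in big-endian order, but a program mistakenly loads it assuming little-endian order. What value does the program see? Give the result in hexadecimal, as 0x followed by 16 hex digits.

5795797283055362934 in 64-bit hexadecimal is 0x506ECEEBE6B06376.
Stored big-endian, the bytes at ascending addresses are 50 6E CE EB E6 B0 63 76.
Read back as little-endian, the first byte is least significant, giving 0x7663B0E6EBCE6E50.

0x7663B0E6EBCE6E50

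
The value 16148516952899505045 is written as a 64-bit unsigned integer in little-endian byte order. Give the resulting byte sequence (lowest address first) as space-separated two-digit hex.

16148516952899505045 in hexadecimal, padded to 64 bits, is 0xE01B0E9C32F2CB95.
Split into bytes (most-significant first): E0 1B 0E 9C 32 F2 CB 95.
In little-endian order the low byte comes first in memory.
So at ascending addresses the bytes are 95 CB F2 32 9C 0E 1B E0.

95 CB F2 32 9C 0E 1B E0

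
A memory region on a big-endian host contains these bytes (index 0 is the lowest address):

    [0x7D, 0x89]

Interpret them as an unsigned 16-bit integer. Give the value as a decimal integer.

In big-endian order the high byte comes first in memory.
The bytes are already most-significant first: 0x7D89.
0x7D89 = 32137.

32137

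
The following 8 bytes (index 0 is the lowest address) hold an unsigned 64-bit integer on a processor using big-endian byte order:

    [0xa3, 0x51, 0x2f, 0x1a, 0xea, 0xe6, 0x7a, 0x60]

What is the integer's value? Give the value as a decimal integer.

11768239093952445024

In big-endian order the high byte comes first in memory.
The bytes are already most-significant first: 0xA3512F1AEAE67A60.
0xA3512F1AEAE67A60 = 11768239093952445024.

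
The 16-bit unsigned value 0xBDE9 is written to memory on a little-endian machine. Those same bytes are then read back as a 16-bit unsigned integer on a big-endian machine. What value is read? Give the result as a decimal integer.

59837

Stored little-endian, the bytes at ascending addresses are E9 BD.
Read back as big-endian, the last byte is least significant, giving 0xE9BD.
0xE9BD = 59837.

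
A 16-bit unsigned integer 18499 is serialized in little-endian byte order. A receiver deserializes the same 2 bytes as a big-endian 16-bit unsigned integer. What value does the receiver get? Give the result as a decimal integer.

17224

18499 in 16-bit hexadecimal is 0x4843.
Stored little-endian, the bytes at ascending addresses are 43 48.
Read back as big-endian, the last byte is least significant, giving 0x4348.
0x4348 = 17224.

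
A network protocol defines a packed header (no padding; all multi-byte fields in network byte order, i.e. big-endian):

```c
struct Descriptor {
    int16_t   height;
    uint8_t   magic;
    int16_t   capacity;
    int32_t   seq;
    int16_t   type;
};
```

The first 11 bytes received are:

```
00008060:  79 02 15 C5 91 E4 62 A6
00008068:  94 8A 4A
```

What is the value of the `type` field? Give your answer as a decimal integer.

-30134

`type` follows `height` (2 B), `magic` (1 B), `capacity` (2 B), `seq` (4 B), so it starts at offset 2 + 1 + 2 + 4 = 9 and occupies 2 bytes.
Bytes at offsets 9..10: 8A 4A.
Big-endian stores the most-significant byte at the lowest address.
The bytes are already most-significant first: 0x8A4A.
Top bit is set, so as a signed 16-bit value this is 0x8A4A − 2^16 = -30134.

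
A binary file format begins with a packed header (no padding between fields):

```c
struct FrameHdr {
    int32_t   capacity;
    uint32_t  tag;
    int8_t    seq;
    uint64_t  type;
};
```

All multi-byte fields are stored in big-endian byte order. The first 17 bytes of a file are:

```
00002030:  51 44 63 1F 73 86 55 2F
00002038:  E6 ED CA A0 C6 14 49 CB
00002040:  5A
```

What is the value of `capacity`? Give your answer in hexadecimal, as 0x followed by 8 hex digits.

0x5144631F

`capacity` is the first field, at byte offset 0, occupying 4 bytes.
Bytes at offsets 0..3: 51 44 63 1F.
Big-endian: lowest address holds the most-significant byte.
The bytes are already most-significant first: 0x5144631F.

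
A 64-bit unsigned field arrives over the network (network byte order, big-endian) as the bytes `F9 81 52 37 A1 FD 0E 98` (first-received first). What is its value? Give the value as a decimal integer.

Big-endian: lowest address holds the most-significant byte.
The bytes are already most-significant first: 0xF9815237A1FD0E98.
0xF9815237A1FD0E98 = 17978741586334125720.

17978741586334125720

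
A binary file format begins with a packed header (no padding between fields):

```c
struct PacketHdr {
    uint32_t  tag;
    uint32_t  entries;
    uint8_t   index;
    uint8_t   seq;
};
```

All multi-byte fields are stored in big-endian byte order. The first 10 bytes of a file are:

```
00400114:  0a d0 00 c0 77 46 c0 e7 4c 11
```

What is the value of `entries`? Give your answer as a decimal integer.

`entries` follows `tag` (4 bytes), so it starts at byte offset 4 and occupies 4 bytes.
Bytes at offsets 4..7: 77 46 C0 E7.
Big-endian stores the most-significant byte at the lowest address.
The bytes are already most-significant first: 0x7746C0E7.
0x7746C0E7 = 2001125607.

2001125607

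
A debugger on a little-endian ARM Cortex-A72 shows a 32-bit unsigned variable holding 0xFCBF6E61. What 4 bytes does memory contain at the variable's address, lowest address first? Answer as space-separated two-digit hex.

Split into bytes (most-significant first): FC BF 6E 61.
Little-endian stores the least-significant byte at the lowest address.
So at ascending addresses the bytes are 61 6E BF FC.

61 6E BF FC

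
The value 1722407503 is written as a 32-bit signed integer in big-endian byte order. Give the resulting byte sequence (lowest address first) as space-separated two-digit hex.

1722407503 in hexadecimal, padded to 32 bits, is 0x66A9DA4F.
Split into bytes (most-significant first): 66 A9 DA 4F.
Big-endian stores the most-significant byte at the lowest address.
So the memory order matches the most-significant-first order: 66 A9 DA 4F.

66 A9 DA 4F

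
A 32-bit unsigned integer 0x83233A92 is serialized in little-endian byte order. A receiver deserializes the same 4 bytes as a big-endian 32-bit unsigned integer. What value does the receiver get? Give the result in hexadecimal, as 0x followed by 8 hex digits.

Stored little-endian, the bytes at ascending addresses are 92 3A 23 83.
Read back as big-endian, the last byte is least significant, giving 0x923A2383.

0x923A2383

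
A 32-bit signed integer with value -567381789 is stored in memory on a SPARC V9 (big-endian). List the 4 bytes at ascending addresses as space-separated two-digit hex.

DE 2E 70 E3

Two's complement of -567381789 in 32 bits: 567381789 = 0x21D18F1D; invert → 0xDE2E70E2; add 1 → 0xDE2E70E3.
Split into bytes (most-significant first): DE 2E 70 E3.
Big-endian stores the most-significant byte at the lowest address.
So the memory order matches the most-significant-first order: DE 2E 70 E3.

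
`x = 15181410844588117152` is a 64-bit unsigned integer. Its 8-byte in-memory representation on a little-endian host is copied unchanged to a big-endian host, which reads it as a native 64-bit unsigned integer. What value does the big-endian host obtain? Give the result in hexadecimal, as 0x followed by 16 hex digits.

0xA00CF084BA34AFD2

15181410844588117152 in 64-bit hexadecimal is 0xD2AF34BA84F00CA0.
Stored little-endian, the bytes at ascending addresses are A0 0C F0 84 BA 34 AF D2.
Read back as big-endian, the last byte is least significant, giving 0xA00CF084BA34AFD2.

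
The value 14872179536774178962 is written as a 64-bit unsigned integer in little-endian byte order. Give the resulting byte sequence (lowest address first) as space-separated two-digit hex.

92 28 42 15 7E 98 64 CE

14872179536774178962 in hexadecimal, padded to 64 bits, is 0xCE64987E15422892.
Split into bytes (most-significant first): CE 64 98 7E 15 42 28 92.
Little-endian stores the least-significant byte at the lowest address.
So at ascending addresses the bytes are 92 28 42 15 7E 98 64 CE.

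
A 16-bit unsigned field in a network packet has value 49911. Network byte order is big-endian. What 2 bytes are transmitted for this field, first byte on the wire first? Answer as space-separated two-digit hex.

49911 in hexadecimal, padded to 16 bits, is 0xC2F7.
Split into bytes (most-significant first): C2 F7.
In big-endian order the high byte comes first in memory.
So the memory order matches the most-significant-first order: C2 F7.

C2 F7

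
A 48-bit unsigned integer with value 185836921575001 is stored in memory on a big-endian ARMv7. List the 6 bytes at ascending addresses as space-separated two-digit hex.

185836921575001 in hexadecimal, padded to 48 bits, is 0xA90487B25659.
Split into bytes (most-significant first): A9 04 87 B2 56 59.
In big-endian order the high byte comes first in memory.
So the memory order matches the most-significant-first order: A9 04 87 B2 56 59.

A9 04 87 B2 56 59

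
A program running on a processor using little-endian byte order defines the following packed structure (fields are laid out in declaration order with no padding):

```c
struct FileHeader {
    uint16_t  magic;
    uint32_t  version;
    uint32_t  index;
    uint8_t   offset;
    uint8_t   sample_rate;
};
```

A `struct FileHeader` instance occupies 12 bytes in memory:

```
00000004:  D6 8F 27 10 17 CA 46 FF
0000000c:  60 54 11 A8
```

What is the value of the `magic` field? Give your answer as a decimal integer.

`magic` is the first field, at byte offset 0, occupying 2 bytes.
Bytes at offsets 0..1: D6 8F.
Little-endian stores the least-significant byte at the lowest address.
Reassemble most-significant byte first: 8F D6 → 0x8FD6.
0x8FD6 = 36822.

36822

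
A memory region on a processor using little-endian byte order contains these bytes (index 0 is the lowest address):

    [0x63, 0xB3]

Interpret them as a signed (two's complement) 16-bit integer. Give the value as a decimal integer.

Little-endian stores the least-significant byte at the lowest address.
Reassemble most-significant byte first: B3 63 → 0xB363.
Top bit is set, so as a signed 16-bit value this is 0xB363 − 2^16 = -19613.

-19613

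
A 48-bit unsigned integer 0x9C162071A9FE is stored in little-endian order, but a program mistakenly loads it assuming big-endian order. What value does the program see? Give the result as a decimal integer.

280003700856476

Stored little-endian, the bytes at ascending addresses are FE A9 71 20 16 9C.
Read back as big-endian, the last byte is least significant, giving 0xFEA97120169C.
0xFEA97120169C = 280003700856476.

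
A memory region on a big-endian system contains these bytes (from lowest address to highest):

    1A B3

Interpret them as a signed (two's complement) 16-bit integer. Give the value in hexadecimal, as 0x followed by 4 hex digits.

In big-endian order the high byte comes first in memory.
The bytes are already most-significant first: 0x1AB3.

0x1AB3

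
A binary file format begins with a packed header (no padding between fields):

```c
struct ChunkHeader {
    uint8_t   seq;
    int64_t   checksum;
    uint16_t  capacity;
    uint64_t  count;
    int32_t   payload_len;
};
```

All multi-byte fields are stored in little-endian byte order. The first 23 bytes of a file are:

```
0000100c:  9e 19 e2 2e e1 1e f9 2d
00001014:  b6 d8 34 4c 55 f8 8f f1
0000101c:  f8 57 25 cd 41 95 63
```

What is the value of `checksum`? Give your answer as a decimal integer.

`checksum` follows `seq` (1 byte), so it starts at byte offset 1 and occupies 8 bytes.
Bytes at offsets 1..8: 19 E2 2E E1 1E F9 2D B6.
In little-endian order the low byte comes first in memory.
Reassemble most-significant byte first: B6 2D F9 1E E1 2E E2 19 → 0xB62DF91EE12EE219.
Top bit is set, so as a signed 64-bit value this is 0xB62DF91EE12EE219 − 2^64 = -5319321673832406503.

-5319321673832406503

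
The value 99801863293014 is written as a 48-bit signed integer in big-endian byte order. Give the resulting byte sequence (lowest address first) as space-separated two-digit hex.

99801863293014 in hexadecimal, padded to 48 bits, is 0x5AC4EE9C0856.
Split into bytes (most-significant first): 5A C4 EE 9C 08 56.
In big-endian order the high byte comes first in memory.
So the memory order matches the most-significant-first order: 5A C4 EE 9C 08 56.

5A C4 EE 9C 08 56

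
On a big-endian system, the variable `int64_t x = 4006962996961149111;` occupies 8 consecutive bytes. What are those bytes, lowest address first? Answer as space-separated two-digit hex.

37 9B 97 9D AE 01 00 B7

4006962996961149111 in hexadecimal, padded to 64 bits, is 0x379B979DAE0100B7.
Split into bytes (most-significant first): 37 9B 97 9D AE 01 00 B7.
Big-endian: lowest address holds the most-significant byte.
So the memory order matches the most-significant-first order: 37 9B 97 9D AE 01 00 B7.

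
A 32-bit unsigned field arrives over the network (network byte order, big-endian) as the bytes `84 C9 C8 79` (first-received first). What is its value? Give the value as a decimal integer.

In big-endian order the high byte comes first in memory.
The bytes are already most-significant first: 0x84C9C879.
0x84C9C879 = 2227816569.

2227816569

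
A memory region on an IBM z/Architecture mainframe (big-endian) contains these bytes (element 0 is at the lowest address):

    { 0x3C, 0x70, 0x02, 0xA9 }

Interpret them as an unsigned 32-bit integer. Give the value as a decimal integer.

1013973673

Big-endian stores the most-significant byte at the lowest address.
The bytes are already most-significant first: 0x3C7002A9.
0x3C7002A9 = 1013973673.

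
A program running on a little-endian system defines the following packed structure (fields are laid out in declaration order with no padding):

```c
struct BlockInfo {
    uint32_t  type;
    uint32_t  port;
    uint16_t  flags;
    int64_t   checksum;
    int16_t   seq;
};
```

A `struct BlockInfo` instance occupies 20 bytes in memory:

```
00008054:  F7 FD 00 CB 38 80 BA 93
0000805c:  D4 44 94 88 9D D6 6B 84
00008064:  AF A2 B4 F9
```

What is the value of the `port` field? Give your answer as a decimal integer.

`port` follows `type` (4 bytes), so it starts at byte offset 4 and occupies 4 bytes.
Bytes at offsets 4..7: 38 80 BA 93.
Little-endian stores the least-significant byte at the lowest address.
Reassemble most-significant byte first: 93 BA 80 38 → 0x93BA8038.
0x93BA8038 = 2478473272.

2478473272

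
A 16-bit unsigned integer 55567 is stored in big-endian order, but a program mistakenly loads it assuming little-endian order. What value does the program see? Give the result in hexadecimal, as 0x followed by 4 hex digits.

0x0FD9

55567 in 16-bit hexadecimal is 0xD90F.
Stored big-endian, the bytes at ascending addresses are D9 0F.
Read back as little-endian, the first byte is least significant, giving 0x0FD9.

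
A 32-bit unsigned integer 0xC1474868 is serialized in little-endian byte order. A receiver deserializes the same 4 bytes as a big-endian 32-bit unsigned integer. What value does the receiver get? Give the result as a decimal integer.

Stored little-endian, the bytes at ascending addresses are 68 48 47 C1.
Read back as big-endian, the last byte is least significant, giving 0x684847C1.
0x684847C1 = 1749567425.

1749567425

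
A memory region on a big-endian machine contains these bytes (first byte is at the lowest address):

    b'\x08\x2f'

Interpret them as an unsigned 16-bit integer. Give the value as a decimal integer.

2095

In big-endian order the high byte comes first in memory.
The bytes are already most-significant first: 0x082F.
0x082F = 2095.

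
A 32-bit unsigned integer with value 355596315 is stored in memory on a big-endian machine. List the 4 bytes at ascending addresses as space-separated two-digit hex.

15 31 F8 1B

355596315 in hexadecimal, padded to 32 bits, is 0x1531F81B.
Split into bytes (most-significant first): 15 31 F8 1B.
Big-endian: lowest address holds the most-significant byte.
So the memory order matches the most-significant-first order: 15 31 F8 1B.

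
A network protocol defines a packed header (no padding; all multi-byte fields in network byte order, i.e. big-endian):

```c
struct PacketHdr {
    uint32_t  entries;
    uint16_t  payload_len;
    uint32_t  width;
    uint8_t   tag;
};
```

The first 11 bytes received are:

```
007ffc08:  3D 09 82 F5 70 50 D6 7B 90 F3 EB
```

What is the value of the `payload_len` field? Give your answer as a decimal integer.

28752

`payload_len` follows `entries` (4 bytes), so it starts at byte offset 4 and occupies 2 bytes.
Bytes at offsets 4..5: 70 50.
Big-endian: lowest address holds the most-significant byte.
The bytes are already most-significant first: 0x7050.
0x7050 = 28752.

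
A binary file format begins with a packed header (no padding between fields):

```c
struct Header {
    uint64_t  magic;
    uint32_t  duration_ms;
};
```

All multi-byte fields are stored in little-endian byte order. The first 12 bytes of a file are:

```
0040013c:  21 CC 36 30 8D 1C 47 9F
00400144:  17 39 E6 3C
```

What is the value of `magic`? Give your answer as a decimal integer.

11477173568101862433

`magic` is the first field, at byte offset 0, occupying 8 bytes.
Bytes at offsets 0..7: 21 CC 36 30 8D 1C 47 9F.
Little-endian stores the least-significant byte at the lowest address.
Reassemble most-significant byte first: 9F 47 1C 8D 30 36 CC 21 → 0x9F471C8D3036CC21.
0x9F471C8D3036CC21 = 11477173568101862433.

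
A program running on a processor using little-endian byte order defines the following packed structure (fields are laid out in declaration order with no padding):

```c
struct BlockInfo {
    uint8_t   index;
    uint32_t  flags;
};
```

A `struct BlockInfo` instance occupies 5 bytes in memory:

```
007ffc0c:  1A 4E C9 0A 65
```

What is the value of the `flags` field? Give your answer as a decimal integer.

`flags` follows `index` (1 byte), so it starts at byte offset 1 and occupies 4 bytes.
Bytes at offsets 1..4: 4E C9 0A 65.
Little-endian stores the least-significant byte at the lowest address.
Reassemble most-significant byte first: 65 0A C9 4E → 0x650AC94E.
0x650AC94E = 1695205710.

1695205710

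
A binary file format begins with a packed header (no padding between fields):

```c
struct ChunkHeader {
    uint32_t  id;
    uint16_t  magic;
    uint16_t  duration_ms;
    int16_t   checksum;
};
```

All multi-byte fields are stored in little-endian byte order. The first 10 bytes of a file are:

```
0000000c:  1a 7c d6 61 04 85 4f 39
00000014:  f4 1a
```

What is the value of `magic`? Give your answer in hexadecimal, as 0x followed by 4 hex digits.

0x8504

`magic` follows `id` (4 bytes), so it starts at byte offset 4 and occupies 2 bytes.
Bytes at offsets 4..5: 04 85.
Little-endian stores the least-significant byte at the lowest address.
Reassemble most-significant byte first: 85 04 → 0x8504.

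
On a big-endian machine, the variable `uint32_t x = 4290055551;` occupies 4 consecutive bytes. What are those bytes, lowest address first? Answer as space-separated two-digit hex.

FF B5 0D 7F

4290055551 in hexadecimal, padded to 32 bits, is 0xFFB50D7F.
Split into bytes (most-significant first): FF B5 0D 7F.
Big-endian: lowest address holds the most-significant byte.
So the memory order matches the most-significant-first order: FF B5 0D 7F.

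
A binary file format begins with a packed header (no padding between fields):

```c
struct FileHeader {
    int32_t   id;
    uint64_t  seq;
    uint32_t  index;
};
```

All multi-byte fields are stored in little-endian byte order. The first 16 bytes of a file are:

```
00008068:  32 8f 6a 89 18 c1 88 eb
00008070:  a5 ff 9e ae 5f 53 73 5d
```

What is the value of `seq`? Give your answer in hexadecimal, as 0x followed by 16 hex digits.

0xAE9EFFA5EB88C118

`seq` follows `id` (4 bytes), so it starts at byte offset 4 and occupies 8 bytes.
Bytes at offsets 4..11: 18 C1 88 EB A5 FF 9E AE.
In little-endian order the low byte comes first in memory.
Reassemble most-significant byte first: AE 9E FF A5 EB 88 C1 18 → 0xAE9EFFA5EB88C118.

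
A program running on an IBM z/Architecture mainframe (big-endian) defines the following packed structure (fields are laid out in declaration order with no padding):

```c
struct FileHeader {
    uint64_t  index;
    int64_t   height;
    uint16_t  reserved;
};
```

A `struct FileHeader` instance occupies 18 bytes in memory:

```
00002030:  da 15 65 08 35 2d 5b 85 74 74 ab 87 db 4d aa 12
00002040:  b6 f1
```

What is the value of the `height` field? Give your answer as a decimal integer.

`height` follows `index` (8 bytes), so it starts at byte offset 8 and occupies 8 bytes.
Bytes at offsets 8..15: 74 74 AB 87 DB 4D AA 12.
In big-endian order the high byte comes first in memory.
The bytes are already most-significant first: 0x7474AB87DB4DAA12.
0x7474AB87DB4DAA12 = 8391520605686311442.

8391520605686311442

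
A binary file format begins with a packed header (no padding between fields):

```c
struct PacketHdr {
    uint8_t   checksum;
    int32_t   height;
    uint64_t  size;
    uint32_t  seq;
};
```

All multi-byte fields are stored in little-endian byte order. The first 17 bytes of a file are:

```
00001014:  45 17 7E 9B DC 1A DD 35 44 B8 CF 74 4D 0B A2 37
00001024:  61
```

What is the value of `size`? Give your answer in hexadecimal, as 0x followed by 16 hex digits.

`size` follows `checksum` (1 B), `height` (4 B), so it starts at offset 1 + 4 = 5 and occupies 8 bytes.
Bytes at offsets 5..12: 1A DD 35 44 B8 CF 74 4D.
Little-endian stores the least-significant byte at the lowest address.
Reassemble most-significant byte first: 4D 74 CF B8 44 35 DD 1A → 0x4D74CFB84435DD1A.

0x4D74CFB84435DD1A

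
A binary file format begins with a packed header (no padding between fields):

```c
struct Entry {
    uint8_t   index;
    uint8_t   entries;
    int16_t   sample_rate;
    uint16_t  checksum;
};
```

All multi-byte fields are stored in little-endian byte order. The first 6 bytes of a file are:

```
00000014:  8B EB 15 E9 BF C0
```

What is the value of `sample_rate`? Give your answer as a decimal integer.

-5867

`sample_rate` follows `index` (1 B), `entries` (1 B), so it starts at offset 1 + 1 = 2 and occupies 2 bytes.
Bytes at offsets 2..3: 15 E9.
In little-endian order the low byte comes first in memory.
Reassemble most-significant byte first: E9 15 → 0xE915.
Top bit is set, so as a signed 16-bit value this is 0xE915 − 2^16 = -5867.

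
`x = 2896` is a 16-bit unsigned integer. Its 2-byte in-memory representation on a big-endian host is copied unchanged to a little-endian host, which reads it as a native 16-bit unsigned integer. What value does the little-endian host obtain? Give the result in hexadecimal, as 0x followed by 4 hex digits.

2896 in 16-bit hexadecimal is 0x0B50.
Stored big-endian, the bytes at ascending addresses are 0B 50.
Read back as little-endian, the first byte is least significant, giving 0x500B.

0x500B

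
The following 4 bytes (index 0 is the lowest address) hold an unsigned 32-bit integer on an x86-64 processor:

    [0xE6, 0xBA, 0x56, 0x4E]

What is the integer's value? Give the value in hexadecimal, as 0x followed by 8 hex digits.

In little-endian order the low byte comes first in memory.
Reassemble most-significant byte first: 4E 56 BA E6 → 0x4E56BAE6.

0x4E56BAE6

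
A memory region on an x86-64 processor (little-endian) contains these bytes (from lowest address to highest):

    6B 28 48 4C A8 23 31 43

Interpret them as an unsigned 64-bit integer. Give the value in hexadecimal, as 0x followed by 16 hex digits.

0x433123A84C48286B

Little-endian: lowest address holds the least-significant byte.
Reassemble most-significant byte first: 43 31 23 A8 4C 48 28 6B → 0x433123A84C48286B.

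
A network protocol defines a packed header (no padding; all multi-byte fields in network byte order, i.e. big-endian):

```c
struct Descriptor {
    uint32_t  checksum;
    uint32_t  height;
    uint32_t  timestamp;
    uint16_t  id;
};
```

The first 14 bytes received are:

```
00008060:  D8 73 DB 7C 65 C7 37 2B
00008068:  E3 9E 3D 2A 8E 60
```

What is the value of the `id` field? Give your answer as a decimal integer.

`id` follows `checksum` (4 B), `height` (4 B), `timestamp` (4 B), so it starts at offset 4 + 4 + 4 = 12 and occupies 2 bytes.
Bytes at offsets 12..13: 8E 60.
Big-endian: lowest address holds the most-significant byte.
The bytes are already most-significant first: 0x8E60.
0x8E60 = 36448.

36448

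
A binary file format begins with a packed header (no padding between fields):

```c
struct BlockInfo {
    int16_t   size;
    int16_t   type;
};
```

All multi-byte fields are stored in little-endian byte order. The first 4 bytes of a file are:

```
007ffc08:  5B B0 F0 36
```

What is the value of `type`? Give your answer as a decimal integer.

14064

`type` follows `size` (2 bytes), so it starts at byte offset 2 and occupies 2 bytes.
Bytes at offsets 2..3: F0 36.
Little-endian: lowest address holds the least-significant byte.
Reassemble most-significant byte first: 36 F0 → 0x36F0.
0x36F0 = 14064.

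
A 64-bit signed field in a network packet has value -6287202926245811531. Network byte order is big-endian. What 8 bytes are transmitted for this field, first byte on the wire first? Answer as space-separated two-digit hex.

Two's complement of -6287202926245811531 in 64 bits: 6287202926245811531 = 0x5740A1C019AD954B; invert → 0xA8BF5E3FE6526AB4; add 1 → 0xA8BF5E3FE6526AB5.
Split into bytes (most-significant first): A8 BF 5E 3F E6 52 6A B5.
Big-endian: lowest address holds the most-significant byte.
So the memory order matches the most-significant-first order: A8 BF 5E 3F E6 52 6A B5.

A8 BF 5E 3F E6 52 6A B5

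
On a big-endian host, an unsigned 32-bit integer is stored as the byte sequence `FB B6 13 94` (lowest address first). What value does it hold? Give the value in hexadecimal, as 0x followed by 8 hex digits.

0xFBB61394

In big-endian order the high byte comes first in memory.
The bytes are already most-significant first: 0xFBB61394.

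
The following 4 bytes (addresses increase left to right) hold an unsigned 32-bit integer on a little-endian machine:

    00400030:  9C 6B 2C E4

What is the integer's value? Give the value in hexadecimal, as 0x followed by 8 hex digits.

0xE42C6B9C

In little-endian order the low byte comes first in memory.
Reassemble most-significant byte first: E4 2C 6B 9C → 0xE42C6B9C.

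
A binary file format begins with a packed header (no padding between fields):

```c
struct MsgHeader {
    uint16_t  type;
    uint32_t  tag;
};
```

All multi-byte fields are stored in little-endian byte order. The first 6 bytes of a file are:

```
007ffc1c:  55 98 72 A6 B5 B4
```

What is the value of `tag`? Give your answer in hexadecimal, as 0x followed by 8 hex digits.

`tag` follows `type` (2 bytes), so it starts at byte offset 2 and occupies 4 bytes.
Bytes at offsets 2..5: 72 A6 B5 B4.
Little-endian stores the least-significant byte at the lowest address.
Reassemble most-significant byte first: B4 B5 A6 72 → 0xB4B5A672.

0xB4B5A672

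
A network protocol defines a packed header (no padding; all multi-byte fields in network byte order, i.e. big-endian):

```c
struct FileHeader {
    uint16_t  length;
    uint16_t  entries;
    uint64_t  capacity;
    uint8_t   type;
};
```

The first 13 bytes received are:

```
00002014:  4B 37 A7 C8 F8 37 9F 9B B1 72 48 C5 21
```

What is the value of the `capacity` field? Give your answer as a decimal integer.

`capacity` follows `length` (2 B), `entries` (2 B), so it starts at offset 2 + 2 = 4 and occupies 8 bytes.
Bytes at offsets 4..11: F8 37 9F 9B B1 72 48 C5.
Big-endian stores the most-significant byte at the lowest address.
The bytes are already most-significant first: 0xF8379F9BB17248C5.
0xF8379F9BB17248C5 = 17885939936171018437.

17885939936171018437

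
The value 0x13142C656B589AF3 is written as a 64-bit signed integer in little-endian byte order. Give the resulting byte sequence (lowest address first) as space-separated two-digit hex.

Split into bytes (most-significant first): 13 14 2C 65 6B 58 9A F3.
Little-endian stores the least-significant byte at the lowest address.
So at ascending addresses the bytes are F3 9A 58 6B 65 2C 14 13.

F3 9A 58 6B 65 2C 14 13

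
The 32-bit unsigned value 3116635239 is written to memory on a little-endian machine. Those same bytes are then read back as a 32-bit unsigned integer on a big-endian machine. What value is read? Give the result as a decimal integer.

1729414329

3116635239 in 32-bit hexadecimal is 0xB9C41467.
Stored little-endian, the bytes at ascending addresses are 67 14 C4 B9.
Read back as big-endian, the last byte is least significant, giving 0x6714C4B9.
0x6714C4B9 = 1729414329.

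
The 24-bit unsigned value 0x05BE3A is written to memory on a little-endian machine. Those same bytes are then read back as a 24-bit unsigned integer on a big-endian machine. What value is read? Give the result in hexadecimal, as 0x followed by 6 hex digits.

0x3ABE05

Stored little-endian, the bytes at ascending addresses are 3A BE 05.
Read back as big-endian, the last byte is least significant, giving 0x3ABE05.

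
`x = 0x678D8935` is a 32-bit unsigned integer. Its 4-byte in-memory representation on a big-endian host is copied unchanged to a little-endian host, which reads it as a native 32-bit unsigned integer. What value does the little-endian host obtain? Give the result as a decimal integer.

Stored big-endian, the bytes at ascending addresses are 67 8D 89 35.
Read back as little-endian, the first byte is least significant, giving 0x35898D67.
0x35898D67 = 898207079.

898207079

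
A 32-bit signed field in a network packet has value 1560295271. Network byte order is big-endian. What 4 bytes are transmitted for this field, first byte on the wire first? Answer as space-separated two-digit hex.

1560295271 in hexadecimal, padded to 32 bits, is 0x5D003767.
Split into bytes (most-significant first): 5D 00 37 67.
Big-endian: lowest address holds the most-significant byte.
So the memory order matches the most-significant-first order: 5D 00 37 67.

5D 00 37 67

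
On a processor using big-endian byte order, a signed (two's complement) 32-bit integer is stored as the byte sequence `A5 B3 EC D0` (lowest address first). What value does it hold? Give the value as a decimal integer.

In big-endian order the high byte comes first in memory.
The bytes are already most-significant first: 0xA5B3ECD0.
Top bit is set, so as a signed 32-bit value this is 0xA5B3ECD0 − 2^32 = -1514935088.

-1514935088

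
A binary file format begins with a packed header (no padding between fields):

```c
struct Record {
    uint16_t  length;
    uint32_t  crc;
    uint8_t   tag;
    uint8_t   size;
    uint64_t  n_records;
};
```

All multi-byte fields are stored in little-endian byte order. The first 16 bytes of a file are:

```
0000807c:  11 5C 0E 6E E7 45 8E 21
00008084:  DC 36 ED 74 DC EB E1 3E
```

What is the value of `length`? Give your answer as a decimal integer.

`length` is the first field, at byte offset 0, occupying 2 bytes.
Bytes at offsets 0..1: 11 5C.
Little-endian stores the least-significant byte at the lowest address.
Reassemble most-significant byte first: 5C 11 → 0x5C11.
0x5C11 = 23569.

23569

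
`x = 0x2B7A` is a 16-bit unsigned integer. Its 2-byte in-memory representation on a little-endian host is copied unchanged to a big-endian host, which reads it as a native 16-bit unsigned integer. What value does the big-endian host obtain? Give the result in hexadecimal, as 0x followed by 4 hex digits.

Stored little-endian, the bytes at ascending addresses are 7A 2B.
Read back as big-endian, the last byte is least significant, giving 0x7A2B.

0x7A2B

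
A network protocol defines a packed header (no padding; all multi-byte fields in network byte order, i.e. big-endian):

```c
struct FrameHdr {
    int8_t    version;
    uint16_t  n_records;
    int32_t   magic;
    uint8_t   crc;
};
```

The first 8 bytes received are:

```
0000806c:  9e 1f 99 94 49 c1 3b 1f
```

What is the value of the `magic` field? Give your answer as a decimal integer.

-1807105733

`magic` follows `version` (1 B), `n_records` (2 B), so it starts at offset 1 + 2 = 3 and occupies 4 bytes.
Bytes at offsets 3..6: 94 49 C1 3B.
Big-endian: lowest address holds the most-significant byte.
The bytes are already most-significant first: 0x9449C13B.
Top bit is set, so as a signed 32-bit value this is 0x9449C13B − 2^32 = -1807105733.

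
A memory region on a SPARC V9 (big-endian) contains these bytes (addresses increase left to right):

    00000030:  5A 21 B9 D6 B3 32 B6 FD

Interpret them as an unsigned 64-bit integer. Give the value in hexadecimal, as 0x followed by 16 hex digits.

Big-endian: lowest address holds the most-significant byte.
The bytes are already most-significant first: 0x5A21B9D6B332B6FD.

0x5A21B9D6B332B6FD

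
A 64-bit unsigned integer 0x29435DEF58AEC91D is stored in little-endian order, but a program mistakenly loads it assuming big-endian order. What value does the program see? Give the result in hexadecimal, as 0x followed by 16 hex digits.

Stored little-endian, the bytes at ascending addresses are 1D C9 AE 58 EF 5D 43 29.
Read back as big-endian, the last byte is least significant, giving 0x1DC9AE58EF5D4329.

0x1DC9AE58EF5D4329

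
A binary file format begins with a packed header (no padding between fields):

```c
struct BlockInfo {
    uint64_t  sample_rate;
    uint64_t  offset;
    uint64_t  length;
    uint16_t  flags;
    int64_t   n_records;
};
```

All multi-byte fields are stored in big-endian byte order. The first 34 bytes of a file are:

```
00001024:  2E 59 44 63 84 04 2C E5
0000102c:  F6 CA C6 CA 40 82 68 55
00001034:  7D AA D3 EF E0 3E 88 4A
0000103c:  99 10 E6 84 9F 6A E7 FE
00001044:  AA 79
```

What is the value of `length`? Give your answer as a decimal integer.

`length` follows `sample_rate` (8 B), `offset` (8 B), so it starts at offset 8 + 8 = 16 and occupies 8 bytes.
Bytes at offsets 16..23: 7D AA D3 EF E0 3E 88 4A.
In big-endian order the high byte comes first in memory.
The bytes are already most-significant first: 0x7DAAD3EFE03E884A.
0x7DAAD3EFE03E884A = 9055283027994642506.

9055283027994642506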